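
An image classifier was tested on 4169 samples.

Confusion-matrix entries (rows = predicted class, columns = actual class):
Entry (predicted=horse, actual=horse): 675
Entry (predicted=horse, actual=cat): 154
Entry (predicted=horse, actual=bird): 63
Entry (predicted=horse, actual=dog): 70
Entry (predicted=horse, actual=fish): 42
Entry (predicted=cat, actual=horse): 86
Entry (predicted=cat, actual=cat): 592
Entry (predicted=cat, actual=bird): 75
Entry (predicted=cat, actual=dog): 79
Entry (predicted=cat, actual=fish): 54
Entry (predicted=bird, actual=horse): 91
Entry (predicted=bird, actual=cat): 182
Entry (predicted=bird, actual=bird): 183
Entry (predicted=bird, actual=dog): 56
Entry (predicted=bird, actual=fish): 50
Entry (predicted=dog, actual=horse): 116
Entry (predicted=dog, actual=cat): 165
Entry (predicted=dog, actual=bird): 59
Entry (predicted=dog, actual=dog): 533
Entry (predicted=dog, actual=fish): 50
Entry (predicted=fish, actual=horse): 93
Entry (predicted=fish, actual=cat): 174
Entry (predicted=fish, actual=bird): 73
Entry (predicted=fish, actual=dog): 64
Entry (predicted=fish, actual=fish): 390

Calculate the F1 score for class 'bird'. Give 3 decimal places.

One-vs-rest for 'bird': TP = diagonal; FP = other classes predicted 'bird'; FN = 'bird' predicted as other.
F1 score = 2·TP/(2·TP+FP+FN).
bird: TP=183, FP=91+182+56+50=379, FN=63+75+59+73=270 → 366/1015 = 0.3606

0.361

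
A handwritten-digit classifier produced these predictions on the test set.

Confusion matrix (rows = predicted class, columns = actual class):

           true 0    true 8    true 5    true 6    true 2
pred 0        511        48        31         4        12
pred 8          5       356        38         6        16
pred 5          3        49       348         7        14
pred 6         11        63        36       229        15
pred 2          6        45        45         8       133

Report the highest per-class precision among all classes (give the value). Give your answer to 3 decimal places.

0.846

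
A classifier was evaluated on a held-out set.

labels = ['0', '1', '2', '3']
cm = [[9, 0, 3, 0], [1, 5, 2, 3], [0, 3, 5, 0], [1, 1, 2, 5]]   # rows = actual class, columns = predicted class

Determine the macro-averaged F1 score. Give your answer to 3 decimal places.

0.593

Per-class F1 score (2·TP/(2·TP+FP+FN)):
  0: TP=9, FP=1+0+1=2, FN=0+3+0=3 → 18/23 = 0.7826
  1: TP=5, FP=0+3+1=4, FN=1+2+3=6 → 10/20 = 0.5000
  2: TP=5, FP=3+2+2=7, FN=0+3+0=3 → 10/20 = 0.5000
  3: TP=5, FP=0+3+0=3, FN=1+1+2=4 → 10/17 = 0.5882
Macro-F1 score = mean = (0.7826 + 0.5000 + 0.5000 + 0.5882) / 4 = 0.593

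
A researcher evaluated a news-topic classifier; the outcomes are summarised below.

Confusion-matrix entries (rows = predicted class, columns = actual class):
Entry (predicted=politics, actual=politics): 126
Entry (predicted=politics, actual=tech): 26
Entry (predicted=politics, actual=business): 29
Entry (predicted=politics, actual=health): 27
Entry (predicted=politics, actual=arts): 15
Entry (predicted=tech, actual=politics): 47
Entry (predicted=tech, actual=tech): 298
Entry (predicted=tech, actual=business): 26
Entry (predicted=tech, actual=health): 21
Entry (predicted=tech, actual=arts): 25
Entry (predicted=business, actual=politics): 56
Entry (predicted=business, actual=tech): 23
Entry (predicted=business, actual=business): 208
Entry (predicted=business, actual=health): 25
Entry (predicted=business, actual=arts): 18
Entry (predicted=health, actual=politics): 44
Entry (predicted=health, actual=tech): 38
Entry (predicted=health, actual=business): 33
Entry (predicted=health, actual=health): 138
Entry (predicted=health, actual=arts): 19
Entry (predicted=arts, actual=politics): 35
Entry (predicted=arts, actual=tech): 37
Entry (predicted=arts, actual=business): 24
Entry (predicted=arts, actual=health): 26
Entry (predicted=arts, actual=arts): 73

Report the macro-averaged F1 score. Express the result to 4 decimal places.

Per-class F1 score (2·TP/(2·TP+FP+FN)):
  politics: TP=126, FP=26+29+27+15=97, FN=47+56+44+35=182 → 252/531 = 0.47458
  tech: TP=298, FP=47+26+21+25=119, FN=26+23+38+37=124 → 596/839 = 0.71037
  business: TP=208, FP=56+23+25+18=122, FN=29+26+33+24=112 → 416/650 = 0.64000
  health: TP=138, FP=44+38+33+19=134, FN=27+21+25+26=99 → 276/509 = 0.54224
  arts: TP=73, FP=35+37+24+26=122, FN=15+25+18+19=77 → 146/345 = 0.42319
Macro-F1 score = mean = (0.47458 + 0.71037 + 0.64000 + 0.54224 + 0.42319) / 5 = 0.5581

0.5581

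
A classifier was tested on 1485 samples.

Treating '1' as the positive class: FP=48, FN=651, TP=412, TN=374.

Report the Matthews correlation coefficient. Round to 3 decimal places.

MCC = (TP·TN − FP·FN) / √((TP+FP)(TP+FN)(TN+FP)(TN+FN))
Numerator = 412·374 − 48·651 = 122840
Denominator = √(460·1063·422·1025) = √211508299000 = 459900.3142
MCC = 122840 / 459900.3142 = 0.267

0.267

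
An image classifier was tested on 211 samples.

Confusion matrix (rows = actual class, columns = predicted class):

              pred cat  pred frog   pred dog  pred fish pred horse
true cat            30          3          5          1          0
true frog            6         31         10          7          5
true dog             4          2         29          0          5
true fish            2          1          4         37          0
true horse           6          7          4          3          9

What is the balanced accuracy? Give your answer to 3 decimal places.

0.634

Balanced accuracy = mean of per-class recall.
  cat: recall = 30/39 = 0.7692
  frog: recall = 31/59 = 0.5254
  dog: recall = 29/40 = 0.7250
  fish: recall = 37/44 = 0.8409
  horse: recall = 9/29 = 0.3103
Mean = (0.7692 + 0.5254 + 0.7250 + 0.8409 + 0.3103) / 5 = 0.634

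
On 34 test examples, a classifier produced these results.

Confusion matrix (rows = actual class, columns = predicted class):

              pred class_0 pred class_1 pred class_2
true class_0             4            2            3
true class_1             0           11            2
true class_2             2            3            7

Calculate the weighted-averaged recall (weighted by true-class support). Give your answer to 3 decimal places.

0.647

Per-class recall (TP/(TP+FN)):
  class_0: TP=4, FN=2+3=5 → 4/9 = 0.4444
  class_1: TP=11, FN=0+2=2 → 11/13 = 0.8462
  class_2: TP=7, FN=2+3=5 → 7/12 = 0.5833
Weighted-recall = Σ (supportᵢ/N)·recallᵢ with N=34: (9/34)·0.4444 + (13/34)·0.8462 + (12/34)·0.5833 = 0.647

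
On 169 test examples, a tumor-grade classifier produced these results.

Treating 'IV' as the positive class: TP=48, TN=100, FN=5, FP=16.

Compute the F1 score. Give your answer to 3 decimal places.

Precision = TP/(TP+FP) = 48/64 = 0.7500
Recall = TP/(TP+FN) = 48/53 = 0.9057
F1 = 2·TP/(2·TP+FP+FN) = 96/117 = 0.821

0.821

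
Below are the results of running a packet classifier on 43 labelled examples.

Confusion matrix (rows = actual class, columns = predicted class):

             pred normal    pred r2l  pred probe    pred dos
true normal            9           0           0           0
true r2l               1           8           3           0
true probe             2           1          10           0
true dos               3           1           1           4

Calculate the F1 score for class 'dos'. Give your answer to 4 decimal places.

0.6154

Treat 'dos' as positive and all other classes as negative.
F1 score = 2·TP/(2·TP+FP+FN).
dos: TP=4, FP=0+0+0=0, FN=3+1+1=5 → 8/13 = 0.61538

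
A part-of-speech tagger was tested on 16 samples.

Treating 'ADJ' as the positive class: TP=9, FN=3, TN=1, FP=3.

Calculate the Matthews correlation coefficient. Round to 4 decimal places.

MCC = (TP·TN − FP·FN) / √((TP+FP)(TP+FN)(TN+FP)(TN+FN))
Numerator = 9·1 − 3·3 = 0
Denominator = √(12·12·4·4) = √2304 = 48.0000
MCC = 0 / 48.0000 = 0.0000

0.0000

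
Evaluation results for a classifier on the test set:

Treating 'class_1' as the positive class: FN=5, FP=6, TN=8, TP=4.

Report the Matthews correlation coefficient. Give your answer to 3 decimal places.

0.016

MCC = (TP·TN − FP·FN) / √((TP+FP)(TP+FN)(TN+FP)(TN+FN))
Numerator = 4·8 − 6·5 = 2
Denominator = √(10·9·14·13) = √16380 = 127.9844
MCC = 2 / 127.9844 = 0.016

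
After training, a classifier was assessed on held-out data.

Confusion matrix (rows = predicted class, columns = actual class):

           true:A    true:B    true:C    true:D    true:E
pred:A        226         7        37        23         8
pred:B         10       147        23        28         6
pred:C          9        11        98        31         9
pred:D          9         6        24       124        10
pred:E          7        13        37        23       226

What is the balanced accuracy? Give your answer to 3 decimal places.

Balanced accuracy = mean of per-class recall.
  A: recall = 226/261 = 0.8659
  B: recall = 147/184 = 0.7989
  C: recall = 98/219 = 0.4475
  D: recall = 124/229 = 0.5415
  E: recall = 226/259 = 0.8726
Mean = (0.8659 + 0.7989 + 0.4475 + 0.5415 + 0.8726) / 5 = 0.705

0.705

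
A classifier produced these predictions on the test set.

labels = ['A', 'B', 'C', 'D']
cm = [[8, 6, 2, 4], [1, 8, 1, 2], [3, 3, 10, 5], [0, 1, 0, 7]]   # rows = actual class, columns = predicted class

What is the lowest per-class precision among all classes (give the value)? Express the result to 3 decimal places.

Per-class precision (TP/(TP+FP)):
  A: TP=8, FP=1+3+0=4 → 8/12 = 0.6667
  B: TP=8, FP=6+3+1=10 → 8/18 = 0.4444
  C: TP=10, FP=2+1+0=3 → 10/13 = 0.7692
  D: TP=7, FP=4+2+5=11 → 7/18 = 0.3889
Lowest is class 'D' with precision = 0.389.

0.389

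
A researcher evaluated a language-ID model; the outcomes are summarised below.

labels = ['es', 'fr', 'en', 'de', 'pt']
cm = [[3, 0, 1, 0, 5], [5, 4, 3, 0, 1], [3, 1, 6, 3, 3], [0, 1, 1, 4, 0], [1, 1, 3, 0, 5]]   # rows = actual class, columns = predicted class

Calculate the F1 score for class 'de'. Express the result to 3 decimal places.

0.615

Treat 'de' as positive and all other classes as negative.
F1 score = 2·TP/(2·TP+FP+FN).
de: TP=4, FP=0+0+3+0=3, FN=0+1+1+0=2 → 8/13 = 0.6154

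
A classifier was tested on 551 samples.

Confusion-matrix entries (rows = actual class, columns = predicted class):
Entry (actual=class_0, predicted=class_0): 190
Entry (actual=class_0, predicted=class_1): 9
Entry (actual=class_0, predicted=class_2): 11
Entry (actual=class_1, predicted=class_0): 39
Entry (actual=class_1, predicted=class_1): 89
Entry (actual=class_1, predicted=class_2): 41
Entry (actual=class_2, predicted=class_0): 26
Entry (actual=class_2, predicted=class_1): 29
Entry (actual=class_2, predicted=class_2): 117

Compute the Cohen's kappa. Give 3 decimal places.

0.572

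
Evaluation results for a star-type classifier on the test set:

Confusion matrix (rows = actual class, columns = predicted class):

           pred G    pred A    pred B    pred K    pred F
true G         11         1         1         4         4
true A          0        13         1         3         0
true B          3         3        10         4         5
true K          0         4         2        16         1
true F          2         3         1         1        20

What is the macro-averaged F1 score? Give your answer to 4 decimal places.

0.6116

Per-class F1 score (2·TP/(2·TP+FP+FN)):
  G: TP=11, FP=0+3+0+2=5, FN=1+1+4+4=10 → 22/37 = 0.59459
  A: TP=13, FP=1+3+4+3=11, FN=0+1+3+0=4 → 26/41 = 0.63415
  B: TP=10, FP=1+1+2+1=5, FN=3+3+4+5=15 → 20/40 = 0.50000
  K: TP=16, FP=4+3+4+1=12, FN=0+4+2+1=7 → 32/51 = 0.62745
  F: TP=20, FP=4+0+5+1=10, FN=2+3+1+1=7 → 40/57 = 0.70175
Macro-F1 score = mean = (0.59459 + 0.63415 + 0.50000 + 0.62745 + 0.70175) / 5 = 0.6116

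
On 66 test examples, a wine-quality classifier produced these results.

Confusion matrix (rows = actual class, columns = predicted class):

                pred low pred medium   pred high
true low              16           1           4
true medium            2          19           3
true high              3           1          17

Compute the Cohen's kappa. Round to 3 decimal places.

0.682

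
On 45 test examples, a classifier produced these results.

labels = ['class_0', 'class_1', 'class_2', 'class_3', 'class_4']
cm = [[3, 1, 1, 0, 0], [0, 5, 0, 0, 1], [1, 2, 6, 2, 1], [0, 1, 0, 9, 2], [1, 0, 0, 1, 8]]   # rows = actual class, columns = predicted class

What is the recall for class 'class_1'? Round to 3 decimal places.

One-vs-rest for 'class_1': TP = diagonal; FP = other classes predicted 'class_1'; FN = 'class_1' predicted as other.
recall = TP/(TP+FN).
class_1: TP=5, FN=0+0+0+1=1 → 5/6 = 0.8333

0.833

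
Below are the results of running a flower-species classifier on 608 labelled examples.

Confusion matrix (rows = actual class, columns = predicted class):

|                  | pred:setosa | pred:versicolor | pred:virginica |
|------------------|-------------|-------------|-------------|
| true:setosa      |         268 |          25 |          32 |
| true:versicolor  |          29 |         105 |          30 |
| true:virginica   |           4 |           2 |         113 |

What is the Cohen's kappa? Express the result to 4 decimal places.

0.6766

Observed agreement pₒ = trace/N = 486/608 = 0.79934
Expected agreement pₑ = Σ (rowᵢ·colᵢ)/N² = (325·301 + 164·132 + 119·175)/608² = 0.37953
κ = (pₒ − pₑ)/(1 − pₑ) = (0.79934 − 0.37953)/(1 − 0.37953) = 0.6766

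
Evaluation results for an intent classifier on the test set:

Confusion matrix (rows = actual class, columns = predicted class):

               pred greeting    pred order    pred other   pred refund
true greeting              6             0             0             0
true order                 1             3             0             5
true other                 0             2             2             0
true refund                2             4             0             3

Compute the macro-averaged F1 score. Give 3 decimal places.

0.538

Per-class F1 score (2·TP/(2·TP+FP+FN)):
  greeting: TP=6, FP=1+0+2=3, FN=0+0+0=0 → 12/15 = 0.8000
  order: TP=3, FP=0+2+4=6, FN=1+0+5=6 → 6/18 = 0.3333
  other: TP=2, FP=0+0+0=0, FN=0+2+0=2 → 4/6 = 0.6667
  refund: TP=3, FP=0+5+0=5, FN=2+4+0=6 → 6/17 = 0.3529
Macro-F1 score = mean = (0.8000 + 0.3333 + 0.6667 + 0.3529) / 4 = 0.538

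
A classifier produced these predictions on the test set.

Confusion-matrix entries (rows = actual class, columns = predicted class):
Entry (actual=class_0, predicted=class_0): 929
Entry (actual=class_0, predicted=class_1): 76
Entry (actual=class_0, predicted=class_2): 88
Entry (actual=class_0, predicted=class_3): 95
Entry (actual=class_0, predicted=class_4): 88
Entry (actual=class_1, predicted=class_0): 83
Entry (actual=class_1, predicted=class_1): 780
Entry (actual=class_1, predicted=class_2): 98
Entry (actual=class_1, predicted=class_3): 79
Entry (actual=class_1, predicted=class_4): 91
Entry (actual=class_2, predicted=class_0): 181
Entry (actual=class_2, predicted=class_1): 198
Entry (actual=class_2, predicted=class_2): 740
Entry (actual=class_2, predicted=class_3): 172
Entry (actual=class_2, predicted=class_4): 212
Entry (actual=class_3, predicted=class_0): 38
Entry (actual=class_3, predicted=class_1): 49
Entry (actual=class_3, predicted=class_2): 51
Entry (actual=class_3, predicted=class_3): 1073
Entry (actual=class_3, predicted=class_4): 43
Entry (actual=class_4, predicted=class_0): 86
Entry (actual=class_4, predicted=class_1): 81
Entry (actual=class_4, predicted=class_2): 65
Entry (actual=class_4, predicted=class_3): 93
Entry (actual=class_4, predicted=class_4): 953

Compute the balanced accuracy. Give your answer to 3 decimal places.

Balanced accuracy = mean of per-class recall.
  class_0: recall = 929/1276 = 0.7281
  class_1: recall = 780/1131 = 0.6897
  class_2: recall = 740/1503 = 0.4923
  class_3: recall = 1073/1254 = 0.8557
  class_4: recall = 953/1278 = 0.7457
Mean = (0.7281 + 0.6897 + 0.4923 + 0.8557 + 0.7457) / 5 = 0.702

0.702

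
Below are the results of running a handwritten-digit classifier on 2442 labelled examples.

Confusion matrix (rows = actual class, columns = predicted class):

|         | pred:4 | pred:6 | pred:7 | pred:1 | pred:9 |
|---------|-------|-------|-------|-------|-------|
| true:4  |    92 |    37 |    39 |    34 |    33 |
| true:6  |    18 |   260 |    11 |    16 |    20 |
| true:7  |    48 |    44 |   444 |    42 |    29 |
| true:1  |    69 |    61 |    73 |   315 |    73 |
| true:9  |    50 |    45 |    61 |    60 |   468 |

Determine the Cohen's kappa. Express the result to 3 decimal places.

Observed agreement pₒ = trace/N = 1579/2442 = 0.6466
Expected agreement pₑ = Σ (rowᵢ·colᵢ)/N² = (235·277 + 325·447 + 607·628 + 591·467 + 684·623)/2442² = 0.2169
κ = (pₒ − pₑ)/(1 − pₑ) = (0.6466 − 0.2169)/(1 − 0.2169) = 0.549

0.549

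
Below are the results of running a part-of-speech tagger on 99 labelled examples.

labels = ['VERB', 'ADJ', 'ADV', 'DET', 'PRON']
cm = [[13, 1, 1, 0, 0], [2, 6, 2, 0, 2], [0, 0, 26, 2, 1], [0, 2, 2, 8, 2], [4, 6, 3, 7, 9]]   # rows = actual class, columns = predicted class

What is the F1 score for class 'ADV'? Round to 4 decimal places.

0.8254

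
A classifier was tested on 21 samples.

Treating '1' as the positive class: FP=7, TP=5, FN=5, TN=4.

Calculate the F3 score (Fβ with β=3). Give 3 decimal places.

0.490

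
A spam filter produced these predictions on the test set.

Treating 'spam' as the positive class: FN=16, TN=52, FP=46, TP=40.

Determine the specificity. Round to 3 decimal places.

0.531

Specificity = TN/(TN+FP) = 52/(52+46) = 0.531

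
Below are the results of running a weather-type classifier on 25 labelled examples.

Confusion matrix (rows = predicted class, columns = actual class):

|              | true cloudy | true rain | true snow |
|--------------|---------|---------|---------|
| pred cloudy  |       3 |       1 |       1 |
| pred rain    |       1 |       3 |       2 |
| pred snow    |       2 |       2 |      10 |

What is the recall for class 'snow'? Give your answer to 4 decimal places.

0.7692

Treat 'snow' as positive and all other classes as negative.
recall = TP/(TP+FN).
snow: TP=10, FN=1+2=3 → 10/13 = 0.76923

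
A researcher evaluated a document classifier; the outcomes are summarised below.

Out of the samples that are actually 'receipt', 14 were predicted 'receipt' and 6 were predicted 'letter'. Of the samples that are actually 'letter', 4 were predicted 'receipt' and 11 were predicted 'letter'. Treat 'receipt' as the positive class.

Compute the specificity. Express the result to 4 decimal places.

0.7333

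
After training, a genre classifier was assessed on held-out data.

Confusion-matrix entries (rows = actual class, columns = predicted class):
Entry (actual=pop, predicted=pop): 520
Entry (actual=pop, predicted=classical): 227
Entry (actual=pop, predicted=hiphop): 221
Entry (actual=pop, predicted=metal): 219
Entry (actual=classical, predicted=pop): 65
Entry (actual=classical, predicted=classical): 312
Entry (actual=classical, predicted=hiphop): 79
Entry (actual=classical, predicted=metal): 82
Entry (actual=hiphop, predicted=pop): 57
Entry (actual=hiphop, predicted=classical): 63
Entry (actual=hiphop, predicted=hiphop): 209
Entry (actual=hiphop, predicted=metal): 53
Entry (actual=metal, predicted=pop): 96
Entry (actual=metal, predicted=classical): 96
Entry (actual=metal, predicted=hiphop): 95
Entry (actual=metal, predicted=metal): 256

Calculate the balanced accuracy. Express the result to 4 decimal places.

0.5091

Balanced accuracy = mean of per-class recall.
  pop: recall = 520/1187 = 0.43808
  classical: recall = 312/538 = 0.57993
  hiphop: recall = 209/382 = 0.54712
  metal: recall = 256/543 = 0.47145
Mean = (0.43808 + 0.57993 + 0.54712 + 0.47145) / 4 = 0.5091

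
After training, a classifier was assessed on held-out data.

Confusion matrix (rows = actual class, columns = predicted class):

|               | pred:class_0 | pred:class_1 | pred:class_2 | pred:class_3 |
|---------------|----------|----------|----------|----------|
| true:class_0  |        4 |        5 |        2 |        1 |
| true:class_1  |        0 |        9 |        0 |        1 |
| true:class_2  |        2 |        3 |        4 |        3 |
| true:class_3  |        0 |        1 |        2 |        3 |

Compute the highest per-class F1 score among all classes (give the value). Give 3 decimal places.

0.643

Per-class F1 score (2·TP/(2·TP+FP+FN)):
  class_0: TP=4, FP=0+2+0=2, FN=5+2+1=8 → 8/18 = 0.4444
  class_1: TP=9, FP=5+3+1=9, FN=0+0+1=1 → 18/28 = 0.6429
  class_2: TP=4, FP=2+0+2=4, FN=2+3+3=8 → 8/20 = 0.4000
  class_3: TP=3, FP=1+1+3=5, FN=0+1+2=3 → 6/14 = 0.4286
Highest is class 'class_1' with F1 score = 0.643.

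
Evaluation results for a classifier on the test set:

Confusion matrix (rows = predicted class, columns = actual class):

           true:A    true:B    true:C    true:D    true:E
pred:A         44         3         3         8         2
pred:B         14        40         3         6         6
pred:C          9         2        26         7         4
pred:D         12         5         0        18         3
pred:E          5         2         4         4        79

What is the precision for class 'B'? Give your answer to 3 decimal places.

precision = TP/(TP+FP).
B: TP=40, FP=14+3+6+6=29 → 40/69 = 0.5797

0.580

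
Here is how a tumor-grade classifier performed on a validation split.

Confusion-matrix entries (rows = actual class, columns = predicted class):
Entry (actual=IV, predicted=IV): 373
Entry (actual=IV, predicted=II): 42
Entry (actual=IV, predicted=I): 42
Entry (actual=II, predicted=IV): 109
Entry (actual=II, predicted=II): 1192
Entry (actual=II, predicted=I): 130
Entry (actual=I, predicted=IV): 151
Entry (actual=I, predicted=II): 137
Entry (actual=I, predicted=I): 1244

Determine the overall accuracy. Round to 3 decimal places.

0.821

Accuracy = trace / total = (373+1192+1244=2809) / 3420 = 2809/3420 = 0.821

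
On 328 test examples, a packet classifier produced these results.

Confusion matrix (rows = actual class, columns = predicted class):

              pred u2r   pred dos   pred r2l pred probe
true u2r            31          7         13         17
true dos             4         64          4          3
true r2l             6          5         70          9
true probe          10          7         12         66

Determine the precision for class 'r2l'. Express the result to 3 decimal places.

One-vs-rest for 'r2l': TP = diagonal; FP = other classes predicted 'r2l'; FN = 'r2l' predicted as other.
precision = TP/(TP+FP).
r2l: TP=70, FP=13+4+12=29 → 70/99 = 0.7071

0.707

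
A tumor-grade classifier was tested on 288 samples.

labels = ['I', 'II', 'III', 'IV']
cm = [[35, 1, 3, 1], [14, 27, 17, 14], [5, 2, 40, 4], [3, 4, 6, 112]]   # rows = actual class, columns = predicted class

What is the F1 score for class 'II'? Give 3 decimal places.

F1 score = 2·TP/(2·TP+FP+FN).
II: TP=27, FP=1+2+4=7, FN=14+17+14=45 → 54/106 = 0.5094

0.509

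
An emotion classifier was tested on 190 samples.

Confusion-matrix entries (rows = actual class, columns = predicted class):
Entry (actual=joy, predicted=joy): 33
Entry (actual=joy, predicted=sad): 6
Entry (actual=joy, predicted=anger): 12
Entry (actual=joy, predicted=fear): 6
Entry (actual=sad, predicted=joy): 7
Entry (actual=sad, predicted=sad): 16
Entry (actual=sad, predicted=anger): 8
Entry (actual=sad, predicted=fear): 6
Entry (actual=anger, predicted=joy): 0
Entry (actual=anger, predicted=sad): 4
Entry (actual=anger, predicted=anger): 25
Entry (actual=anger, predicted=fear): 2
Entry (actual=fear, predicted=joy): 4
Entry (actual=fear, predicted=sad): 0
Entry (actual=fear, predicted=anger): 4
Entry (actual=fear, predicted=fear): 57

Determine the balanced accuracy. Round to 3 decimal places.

0.674

Balanced accuracy = mean of per-class recall.
  joy: recall = 33/57 = 0.5789
  sad: recall = 16/37 = 0.4324
  anger: recall = 25/31 = 0.8065
  fear: recall = 57/65 = 0.8769
Mean = (0.5789 + 0.4324 + 0.8065 + 0.8769) / 4 = 0.674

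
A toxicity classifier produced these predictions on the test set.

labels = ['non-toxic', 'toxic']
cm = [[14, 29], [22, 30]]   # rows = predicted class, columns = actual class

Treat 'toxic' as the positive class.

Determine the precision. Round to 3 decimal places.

Precision = TP/(TP+FP) = 30/(30+22) = 30/52 = 0.577

0.577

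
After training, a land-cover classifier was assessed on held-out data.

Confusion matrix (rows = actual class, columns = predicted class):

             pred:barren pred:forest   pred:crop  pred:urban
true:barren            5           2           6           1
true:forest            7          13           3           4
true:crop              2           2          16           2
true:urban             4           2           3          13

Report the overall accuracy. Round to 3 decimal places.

Accuracy = trace / total = (5+13+16+13=47) / 85 = 47/85 = 0.553

0.553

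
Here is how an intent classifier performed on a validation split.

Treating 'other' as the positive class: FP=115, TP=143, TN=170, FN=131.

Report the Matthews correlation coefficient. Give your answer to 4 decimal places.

MCC = (TP·TN − FP·FN) / √((TP+FP)(TP+FN)(TN+FP)(TN+FN))
Numerator = 143·170 − 115·131 = 9245
Denominator = √(258·274·285·301) = √6064313220 = 77873.7004
MCC = 9245 / 77873.7004 = 0.1187

0.1187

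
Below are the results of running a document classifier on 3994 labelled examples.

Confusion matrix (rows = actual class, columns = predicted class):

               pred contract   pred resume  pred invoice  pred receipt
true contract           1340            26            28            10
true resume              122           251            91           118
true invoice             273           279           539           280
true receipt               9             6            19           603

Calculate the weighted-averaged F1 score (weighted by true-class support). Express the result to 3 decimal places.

0.661

Per-class F1 score (2·TP/(2·TP+FP+FN)):
  contract: TP=1340, FP=122+273+9=404, FN=26+28+10=64 → 2680/3148 = 0.8513
  resume: TP=251, FP=26+279+6=311, FN=122+91+118=331 → 502/1144 = 0.4388
  invoice: TP=539, FP=28+91+19=138, FN=273+279+280=832 → 1078/2048 = 0.5264
  receipt: TP=603, FP=10+118+280=408, FN=9+6+19=34 → 1206/1648 = 0.7318
Weighted-F1 score = Σ (supportᵢ/N)·F1 scoreᵢ with N=3994: (1404/3994)·0.8513 + (582/3994)·0.4388 + (1371/3994)·0.5264 + (637/3994)·0.7318 = 0.661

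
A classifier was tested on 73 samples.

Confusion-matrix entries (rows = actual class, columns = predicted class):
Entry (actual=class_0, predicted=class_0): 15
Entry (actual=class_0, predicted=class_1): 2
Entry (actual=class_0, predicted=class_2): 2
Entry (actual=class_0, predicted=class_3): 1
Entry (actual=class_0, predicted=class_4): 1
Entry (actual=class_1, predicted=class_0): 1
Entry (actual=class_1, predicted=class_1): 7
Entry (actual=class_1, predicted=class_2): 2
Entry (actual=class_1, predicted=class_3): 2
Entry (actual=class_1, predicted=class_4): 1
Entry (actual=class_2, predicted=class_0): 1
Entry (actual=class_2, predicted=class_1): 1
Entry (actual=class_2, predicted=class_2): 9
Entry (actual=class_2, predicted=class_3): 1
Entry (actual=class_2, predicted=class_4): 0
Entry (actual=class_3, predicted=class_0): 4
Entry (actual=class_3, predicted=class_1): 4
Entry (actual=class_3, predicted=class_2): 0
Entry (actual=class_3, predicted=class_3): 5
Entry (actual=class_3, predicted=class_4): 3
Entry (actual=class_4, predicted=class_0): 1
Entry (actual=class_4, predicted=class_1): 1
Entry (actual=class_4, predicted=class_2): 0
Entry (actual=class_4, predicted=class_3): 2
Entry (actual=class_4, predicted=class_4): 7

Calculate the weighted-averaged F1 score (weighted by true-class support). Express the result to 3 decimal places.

0.581

Per-class F1 score (2·TP/(2·TP+FP+FN)):
  class_0: TP=15, FP=1+1+4+1=7, FN=2+2+1+1=6 → 30/43 = 0.6977
  class_1: TP=7, FP=2+1+4+1=8, FN=1+2+2+1=6 → 14/28 = 0.5000
  class_2: TP=9, FP=2+2+0+0=4, FN=1+1+1+0=3 → 18/25 = 0.7200
  class_3: TP=5, FP=1+2+1+2=6, FN=4+4+0+3=11 → 10/27 = 0.3704
  class_4: TP=7, FP=1+1+0+3=5, FN=1+1+0+2=4 → 14/23 = 0.6087
Weighted-F1 score = Σ (supportᵢ/N)·F1 scoreᵢ with N=73: (21/73)·0.6977 + (13/73)·0.5000 + (12/73)·0.7200 + (16/73)·0.3704 + (11/73)·0.6087 = 0.581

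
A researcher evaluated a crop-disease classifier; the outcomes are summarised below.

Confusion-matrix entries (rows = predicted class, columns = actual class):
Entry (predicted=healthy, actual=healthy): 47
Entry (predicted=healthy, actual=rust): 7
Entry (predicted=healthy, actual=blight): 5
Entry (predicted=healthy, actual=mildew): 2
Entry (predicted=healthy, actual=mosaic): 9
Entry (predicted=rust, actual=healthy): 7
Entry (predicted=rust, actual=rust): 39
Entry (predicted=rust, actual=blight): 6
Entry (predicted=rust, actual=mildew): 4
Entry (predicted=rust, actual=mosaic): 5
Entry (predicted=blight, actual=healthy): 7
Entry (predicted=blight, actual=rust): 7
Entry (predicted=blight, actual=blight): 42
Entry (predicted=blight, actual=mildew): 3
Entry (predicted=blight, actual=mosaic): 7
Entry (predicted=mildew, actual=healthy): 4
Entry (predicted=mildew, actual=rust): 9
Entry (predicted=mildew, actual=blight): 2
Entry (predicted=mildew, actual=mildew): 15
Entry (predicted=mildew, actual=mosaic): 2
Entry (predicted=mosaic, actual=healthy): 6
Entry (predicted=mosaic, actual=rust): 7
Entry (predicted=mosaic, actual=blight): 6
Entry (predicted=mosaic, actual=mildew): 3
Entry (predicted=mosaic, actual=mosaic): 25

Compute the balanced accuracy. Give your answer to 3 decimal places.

0.598

Balanced accuracy = mean of per-class recall.
  healthy: recall = 47/71 = 0.6620
  rust: recall = 39/69 = 0.5652
  blight: recall = 42/61 = 0.6885
  mildew: recall = 15/27 = 0.5556
  mosaic: recall = 25/48 = 0.5208
Mean = (0.6620 + 0.5652 + 0.6885 + 0.5556 + 0.5208) / 5 = 0.598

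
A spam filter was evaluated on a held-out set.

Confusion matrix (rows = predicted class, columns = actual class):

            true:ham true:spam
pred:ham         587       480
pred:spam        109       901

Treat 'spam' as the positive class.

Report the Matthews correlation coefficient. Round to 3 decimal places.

0.468

MCC = (TP·TN − FP·FN) / √((TP+FP)(TP+FN)(TN+FP)(TN+FN))
Numerator = 901·587 − 109·480 = 476567
Denominator = √(1010·1381·696·1067) = √1035830539920 = 1017757.6037
MCC = 476567 / 1017757.6037 = 0.468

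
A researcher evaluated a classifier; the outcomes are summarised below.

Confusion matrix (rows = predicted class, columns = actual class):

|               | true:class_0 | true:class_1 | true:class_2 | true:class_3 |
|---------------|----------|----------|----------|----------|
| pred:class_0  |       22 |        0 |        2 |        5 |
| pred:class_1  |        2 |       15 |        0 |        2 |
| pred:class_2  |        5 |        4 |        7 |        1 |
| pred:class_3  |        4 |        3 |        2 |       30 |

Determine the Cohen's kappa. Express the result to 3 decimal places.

0.599

Observed agreement pₒ = trace/N = 74/104 = 0.7115
Expected agreement pₑ = Σ (rowᵢ·colᵢ)/N² = (33·29 + 22·19 + 11·17 + 38·39)/104² = 0.2814
κ = (pₒ − pₑ)/(1 − pₑ) = (0.7115 − 0.2814)/(1 − 0.2814) = 0.599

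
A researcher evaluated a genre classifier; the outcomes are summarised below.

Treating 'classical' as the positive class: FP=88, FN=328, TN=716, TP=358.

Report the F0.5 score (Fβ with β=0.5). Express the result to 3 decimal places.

0.725

Fβ = (1+β²)·TP / ((1+β²)·TP + β²·FN + FP), with β²=1/4
= 1.25·358 / (1.25·358 + 0.25·328 + 88) = 0.725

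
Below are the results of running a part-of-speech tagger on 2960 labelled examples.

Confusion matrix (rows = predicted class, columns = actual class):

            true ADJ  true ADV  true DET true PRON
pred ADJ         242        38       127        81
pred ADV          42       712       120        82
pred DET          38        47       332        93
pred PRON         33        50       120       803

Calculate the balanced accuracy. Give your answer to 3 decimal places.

Balanced accuracy = mean of per-class recall.
  ADJ: recall = 242/355 = 0.6817
  ADV: recall = 712/847 = 0.8406
  DET: recall = 332/699 = 0.4750
  PRON: recall = 803/1059 = 0.7583
Mean = (0.6817 + 0.8406 + 0.4750 + 0.7583) / 4 = 0.689

0.689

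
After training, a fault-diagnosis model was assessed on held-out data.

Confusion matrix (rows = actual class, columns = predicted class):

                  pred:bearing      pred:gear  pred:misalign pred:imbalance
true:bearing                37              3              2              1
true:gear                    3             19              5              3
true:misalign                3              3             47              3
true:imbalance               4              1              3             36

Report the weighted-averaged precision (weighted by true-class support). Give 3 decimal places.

Per-class precision (TP/(TP+FP)):
  bearing: TP=37, FP=3+3+4=10 → 37/47 = 0.7872
  gear: TP=19, FP=3+3+1=7 → 19/26 = 0.7308
  misalign: TP=47, FP=2+5+3=10 → 47/57 = 0.8246
  imbalance: TP=36, FP=1+3+3=7 → 36/43 = 0.8372
Weighted-precision = Σ (supportᵢ/N)·precisionᵢ with N=173: (43/173)·0.7872 + (30/173)·0.7308 + (56/173)·0.8246 + (44/173)·0.8372 = 0.802

0.802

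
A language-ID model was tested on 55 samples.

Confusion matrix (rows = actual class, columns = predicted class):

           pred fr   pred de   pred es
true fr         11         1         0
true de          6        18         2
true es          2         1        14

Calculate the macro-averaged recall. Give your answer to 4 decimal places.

0.8108

Per-class recall (TP/(TP+FN)):
  fr: TP=11, FN=1+0=1 → 11/12 = 0.91667
  de: TP=18, FN=6+2=8 → 18/26 = 0.69231
  es: TP=14, FN=2+1=3 → 14/17 = 0.82353
Macro-recall = mean = (0.91667 + 0.69231 + 0.82353) / 3 = 0.8108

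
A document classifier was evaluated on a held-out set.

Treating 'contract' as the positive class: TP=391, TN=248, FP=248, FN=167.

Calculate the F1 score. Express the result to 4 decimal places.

Precision = TP/(TP+FP) = 391/639 = 0.6119
Recall = TP/(TP+FN) = 391/558 = 0.7007
F1 = 2·TP/(2·TP+FP+FN) = 782/1197 = 0.6533

0.6533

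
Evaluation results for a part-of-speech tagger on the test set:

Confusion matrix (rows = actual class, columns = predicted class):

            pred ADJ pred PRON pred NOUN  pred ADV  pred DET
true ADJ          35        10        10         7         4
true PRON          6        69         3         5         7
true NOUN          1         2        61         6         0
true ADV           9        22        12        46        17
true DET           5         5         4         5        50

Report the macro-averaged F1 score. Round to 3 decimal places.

0.648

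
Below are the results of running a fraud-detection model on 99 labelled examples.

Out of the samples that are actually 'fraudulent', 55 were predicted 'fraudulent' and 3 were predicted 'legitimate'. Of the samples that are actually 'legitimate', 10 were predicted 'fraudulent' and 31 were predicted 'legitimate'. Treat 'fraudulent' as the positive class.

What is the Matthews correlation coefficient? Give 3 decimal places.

0.731

MCC = (TP·TN − FP·FN) / √((TP+FP)(TP+FN)(TN+FP)(TN+FN))
Numerator = 55·31 − 10·3 = 1675
Denominator = √(65·58·41·34) = √5255380 = 2292.4616
MCC = 1675 / 2292.4616 = 0.731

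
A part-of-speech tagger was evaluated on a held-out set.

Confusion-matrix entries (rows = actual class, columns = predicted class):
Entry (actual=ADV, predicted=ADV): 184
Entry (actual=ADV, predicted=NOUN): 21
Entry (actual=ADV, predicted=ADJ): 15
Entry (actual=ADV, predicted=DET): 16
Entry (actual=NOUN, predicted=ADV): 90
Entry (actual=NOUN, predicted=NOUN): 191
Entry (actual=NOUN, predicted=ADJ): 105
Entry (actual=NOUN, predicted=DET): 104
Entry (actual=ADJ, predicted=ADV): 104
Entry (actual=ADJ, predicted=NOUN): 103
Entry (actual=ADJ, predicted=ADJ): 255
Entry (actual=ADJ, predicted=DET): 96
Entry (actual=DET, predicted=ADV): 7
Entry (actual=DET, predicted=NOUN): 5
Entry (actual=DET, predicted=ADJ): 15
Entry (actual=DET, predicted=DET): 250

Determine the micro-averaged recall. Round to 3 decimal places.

0.564

Micro-averaging pools counts across classes: ΣTP=880, ΣFP=681, ΣFN=681.
Micro-recall = TP/(TP+FN) on pooled counts = 0.564 (equals overall accuracy in single-label multiclass).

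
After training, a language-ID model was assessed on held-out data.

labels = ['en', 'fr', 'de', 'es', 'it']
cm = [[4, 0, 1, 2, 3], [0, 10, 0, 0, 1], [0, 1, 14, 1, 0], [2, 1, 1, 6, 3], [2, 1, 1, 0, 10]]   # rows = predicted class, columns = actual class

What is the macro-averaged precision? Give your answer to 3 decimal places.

0.672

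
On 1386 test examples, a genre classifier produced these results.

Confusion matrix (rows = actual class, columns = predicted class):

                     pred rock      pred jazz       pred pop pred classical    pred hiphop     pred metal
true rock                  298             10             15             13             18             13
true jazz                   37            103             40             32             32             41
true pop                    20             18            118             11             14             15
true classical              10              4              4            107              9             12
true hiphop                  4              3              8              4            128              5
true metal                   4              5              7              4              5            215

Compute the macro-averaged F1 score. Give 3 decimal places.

0.680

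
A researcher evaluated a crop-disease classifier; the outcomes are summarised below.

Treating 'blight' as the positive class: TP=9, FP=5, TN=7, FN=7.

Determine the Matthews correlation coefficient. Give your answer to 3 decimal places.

MCC = (TP·TN − FP·FN) / √((TP+FP)(TP+FN)(TN+FP)(TN+FN))
Numerator = 9·7 − 5·7 = 28
Denominator = √(14·16·12·14) = √37632 = 193.9897
MCC = 28 / 193.9897 = 0.144

0.144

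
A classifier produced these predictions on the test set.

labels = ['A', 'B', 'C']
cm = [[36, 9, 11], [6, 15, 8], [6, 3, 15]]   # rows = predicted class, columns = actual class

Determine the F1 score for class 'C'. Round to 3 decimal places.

0.517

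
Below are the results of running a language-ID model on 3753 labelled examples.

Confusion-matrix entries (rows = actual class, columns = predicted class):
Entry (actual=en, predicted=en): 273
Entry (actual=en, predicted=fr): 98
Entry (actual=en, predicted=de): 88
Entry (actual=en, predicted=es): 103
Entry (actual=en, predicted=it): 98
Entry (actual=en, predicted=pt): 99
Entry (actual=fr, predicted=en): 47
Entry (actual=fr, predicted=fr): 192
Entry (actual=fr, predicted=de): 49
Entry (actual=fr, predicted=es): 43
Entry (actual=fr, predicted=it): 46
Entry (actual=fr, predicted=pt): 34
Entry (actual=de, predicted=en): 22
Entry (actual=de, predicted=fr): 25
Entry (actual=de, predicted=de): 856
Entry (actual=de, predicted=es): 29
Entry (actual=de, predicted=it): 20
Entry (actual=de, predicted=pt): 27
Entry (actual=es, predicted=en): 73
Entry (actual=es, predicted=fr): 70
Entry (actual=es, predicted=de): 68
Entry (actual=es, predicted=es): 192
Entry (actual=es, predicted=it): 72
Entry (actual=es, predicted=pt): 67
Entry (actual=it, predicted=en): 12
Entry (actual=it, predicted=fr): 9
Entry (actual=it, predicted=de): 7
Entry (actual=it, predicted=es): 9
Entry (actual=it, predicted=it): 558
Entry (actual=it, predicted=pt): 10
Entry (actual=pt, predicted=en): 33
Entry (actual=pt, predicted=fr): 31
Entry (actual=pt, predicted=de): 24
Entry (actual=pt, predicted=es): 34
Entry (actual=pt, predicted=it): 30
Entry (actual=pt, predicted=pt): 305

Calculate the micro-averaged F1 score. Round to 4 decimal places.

Micro-averaging pools counts across classes: ΣTP=2376, ΣFP=1377, ΣFN=1377.
Micro-F1 score = 2·TP/(2·TP+FP+FN) on pooled counts = 0.6331 (equals overall accuracy in single-label multiclass).

0.6331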